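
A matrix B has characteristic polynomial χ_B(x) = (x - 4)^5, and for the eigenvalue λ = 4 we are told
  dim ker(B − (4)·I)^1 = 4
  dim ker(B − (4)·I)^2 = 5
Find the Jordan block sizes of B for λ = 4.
Block sizes for λ = 4: [2, 1, 1, 1]

From the dimensions of kernels of powers, the number of Jordan blocks of size at least j is d_j − d_{j−1} where d_j = dim ker(N^j) (with d_0 = 0). Computing the differences gives [4, 1].
The number of blocks of size exactly k is (#blocks of size ≥ k) − (#blocks of size ≥ k + 1), so the partition is: 3 block(s) of size 1, 1 block(s) of size 2.
In nonincreasing order the block sizes are [2, 1, 1, 1].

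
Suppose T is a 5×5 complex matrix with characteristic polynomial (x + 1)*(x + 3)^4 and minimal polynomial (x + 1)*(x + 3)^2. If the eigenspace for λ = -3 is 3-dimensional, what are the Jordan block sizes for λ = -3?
Block sizes for λ = -3: [2, 1, 1]

Step 1 — from the characteristic polynomial, algebraic multiplicity of λ = -3 is 4. From dim ker(T − (-3)·I) = 3, there are exactly 3 Jordan blocks for λ = -3.
Step 2 — from the minimal polynomial, the factor (x + 3)^2 tells us the largest block for λ = -3 has size 2.
Step 3 — with total size 4, 3 blocks, and largest block 2, the block sizes (in nonincreasing order) are [2, 1, 1].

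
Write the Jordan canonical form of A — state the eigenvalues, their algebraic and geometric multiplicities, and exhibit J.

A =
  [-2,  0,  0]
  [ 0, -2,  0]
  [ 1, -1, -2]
J_2(-2) ⊕ J_1(-2)

The characteristic polynomial is
  det(x·I − A) = x^3 + 6*x^2 + 12*x + 8 = (x + 2)^3

Eigenvalues and multiplicities (the geometric multiplicity of λ is n − rank(A − λI), which equals the number of Jordan blocks for λ):
  λ = -2: algebraic multiplicity = 3, geometric multiplicity = 2

Determining the block sizes for each eigenvalue:
  λ = -2: 2 blocks summing to 3 forces exactly one block of size 2 and the rest size 1 → block sizes [2, 1]

Assembling the blocks gives a Jordan form
J =
  [-2,  1,  0]
  [ 0, -2,  0]
  [ 0,  0, -2]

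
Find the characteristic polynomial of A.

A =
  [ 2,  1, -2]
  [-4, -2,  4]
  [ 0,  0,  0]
x^3

Expanding det(x·I − A) (e.g. by cofactor expansion or by noting that A is similar to its Jordan form J, which has the same characteristic polynomial as A) gives
  χ_A(x) = x^3
which factors as x^3. The eigenvalues (with algebraic multiplicities) are λ = 0 with multiplicity 3.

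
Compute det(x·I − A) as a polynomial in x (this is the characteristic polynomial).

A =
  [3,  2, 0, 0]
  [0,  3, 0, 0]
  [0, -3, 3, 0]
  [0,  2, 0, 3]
x^4 - 12*x^3 + 54*x^2 - 108*x + 81

Expanding det(x·I − A) (e.g. by cofactor expansion or by noting that A is similar to its Jordan form J, which has the same characteristic polynomial as A) gives
  χ_A(x) = x^4 - 12*x^3 + 54*x^2 - 108*x + 81
which factors as (x - 3)^4. The eigenvalues (with algebraic multiplicities) are λ = 3 with multiplicity 4.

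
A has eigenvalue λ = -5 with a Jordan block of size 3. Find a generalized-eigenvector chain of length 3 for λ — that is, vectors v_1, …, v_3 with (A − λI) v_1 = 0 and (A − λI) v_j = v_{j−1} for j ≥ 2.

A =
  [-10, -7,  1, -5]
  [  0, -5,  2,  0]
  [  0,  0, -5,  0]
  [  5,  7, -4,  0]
A Jordan chain for λ = -5 of length 3:
v_1 = (1, 0, 0, -1)ᵀ
v_2 = (1, 2, 0, -4)ᵀ
v_3 = (0, 0, 1, 0)ᵀ

Let N = A − (-5)·I. We want v_3 with N^3 v_3 = 0 but N^2 v_3 ≠ 0; then v_{j-1} := N · v_j for j = 3, …, 2.

Pick v_3 = (0, 0, 1, 0)ᵀ.
Then v_2 = N · v_3 = (1, 2, 0, -4)ᵀ.
Then v_1 = N · v_2 = (1, 0, 0, -1)ᵀ.

Sanity check: (A − (-5)·I) v_1 = (0, 0, 0, 0)ᵀ = 0. ✓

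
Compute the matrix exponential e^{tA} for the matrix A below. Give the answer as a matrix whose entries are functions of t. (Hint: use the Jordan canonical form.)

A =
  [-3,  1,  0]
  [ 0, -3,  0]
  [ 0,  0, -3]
e^{tA} =
  [exp(-3*t), t*exp(-3*t), 0]
  [0, exp(-3*t), 0]
  [0, 0, exp(-3*t)]

Strategy: write A = P · J · P⁻¹ where J is a Jordan canonical form, so e^{tA} = P · e^{tJ} · P⁻¹, and e^{tJ} can be computed block-by-block.

A has Jordan form
J =
  [-3,  1,  0]
  [ 0, -3,  0]
  [ 0,  0, -3]
(up to reordering of blocks).

Per-block formulas:
  For a 2×2 Jordan block J_2(-3): exp(t · J_2(-3)) = e^(-3t)·(I + t·N), where N is the 2×2 nilpotent shift.
  For a 1×1 block at λ = -3: exp(t · [-3]) = [e^(-3t)].

After assembling e^{tJ} and conjugating by P, we get:

e^{tA} =
  [exp(-3*t), t*exp(-3*t), 0]
  [0, exp(-3*t), 0]
  [0, 0, exp(-3*t)]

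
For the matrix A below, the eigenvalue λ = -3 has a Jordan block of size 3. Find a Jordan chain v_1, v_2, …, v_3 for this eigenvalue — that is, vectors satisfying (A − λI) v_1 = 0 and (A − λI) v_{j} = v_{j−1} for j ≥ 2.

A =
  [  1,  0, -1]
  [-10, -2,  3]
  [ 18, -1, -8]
A Jordan chain for λ = -3 of length 3:
v_1 = (-2, 4, -8)ᵀ
v_2 = (4, -10, 18)ᵀ
v_3 = (1, 0, 0)ᵀ

Let N = A − (-3)·I. We want v_3 with N^3 v_3 = 0 but N^2 v_3 ≠ 0; then v_{j-1} := N · v_j for j = 3, …, 2.

Pick v_3 = (1, 0, 0)ᵀ.
Then v_2 = N · v_3 = (4, -10, 18)ᵀ.
Then v_1 = N · v_2 = (-2, 4, -8)ᵀ.

Sanity check: (A − (-3)·I) v_1 = (0, 0, 0)ᵀ = 0. ✓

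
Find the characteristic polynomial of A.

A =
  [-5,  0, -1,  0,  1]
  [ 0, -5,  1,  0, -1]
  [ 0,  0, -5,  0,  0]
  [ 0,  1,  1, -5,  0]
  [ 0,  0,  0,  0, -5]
x^5 + 25*x^4 + 250*x^3 + 1250*x^2 + 3125*x + 3125

Expanding det(x·I − A) (e.g. by cofactor expansion or by noting that A is similar to its Jordan form J, which has the same characteristic polynomial as A) gives
  χ_A(x) = x^5 + 25*x^4 + 250*x^3 + 1250*x^2 + 3125*x + 3125
which factors as (x + 5)^5. The eigenvalues (with algebraic multiplicities) are λ = -5 with multiplicity 5.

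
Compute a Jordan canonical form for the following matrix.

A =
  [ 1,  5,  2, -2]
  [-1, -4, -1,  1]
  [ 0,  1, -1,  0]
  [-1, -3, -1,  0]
J_3(-1) ⊕ J_1(-1)

The characteristic polynomial is
  det(x·I − A) = x^4 + 4*x^3 + 6*x^2 + 4*x + 1 = (x + 1)^4

Eigenvalues and multiplicities (the geometric multiplicity of λ is n − rank(A − λI), which equals the number of Jordan blocks for λ):
  λ = -1: algebraic multiplicity = 4, geometric multiplicity = 2

Determining the block sizes for each eigenvalue:
  λ = -1: with am = 4 and gm = 2, the partition is not yet determined (e.g. several partitions of 4 into 2 parts exist). Let N = A − (-1)·I. Computing rank(N^1) = 2, rank(N^2) = 1, rank(N^3) = 0; the number of blocks of size ≥ j is rank(N^{j−1}) − rank(N^j), giving [2, 1, 1]. So we have 1 block(s) of size 3, 1 block(s) of size 1 → block sizes [3, 1]

Assembling the blocks gives a Jordan form
J =
  [-1,  1,  0,  0]
  [ 0, -1,  1,  0]
  [ 0,  0, -1,  0]
  [ 0,  0,  0, -1]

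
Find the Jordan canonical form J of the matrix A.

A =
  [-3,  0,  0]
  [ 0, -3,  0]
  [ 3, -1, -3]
J_2(-3) ⊕ J_1(-3)

The characteristic polynomial is
  det(x·I − A) = x^3 + 9*x^2 + 27*x + 27 = (x + 3)^3

Eigenvalues and multiplicities (the geometric multiplicity of λ is n − rank(A − λI), which equals the number of Jordan blocks for λ):
  λ = -3: algebraic multiplicity = 3, geometric multiplicity = 2

Determining the block sizes for each eigenvalue:
  λ = -3: 2 blocks summing to 3 forces exactly one block of size 2 and the rest size 1 → block sizes [2, 1]

Assembling the blocks gives a Jordan form
J =
  [-3,  1,  0]
  [ 0, -3,  0]
  [ 0,  0, -3]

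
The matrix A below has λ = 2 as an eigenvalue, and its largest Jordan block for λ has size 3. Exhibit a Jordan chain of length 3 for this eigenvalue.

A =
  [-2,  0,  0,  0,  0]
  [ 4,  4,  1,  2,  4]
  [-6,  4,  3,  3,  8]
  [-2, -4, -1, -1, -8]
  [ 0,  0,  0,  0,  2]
A Jordan chain for λ = 2 of length 3:
v_1 = (0, 1, 2, -2, 0)ᵀ
v_2 = (0, 1, 1, -1, 0)ᵀ
v_3 = (0, 0, 1, 0, 0)ᵀ

Let N = A − (2)·I. We want v_3 with N^3 v_3 = 0 but N^2 v_3 ≠ 0; then v_{j-1} := N · v_j for j = 3, …, 2.

Pick v_3 = (0, 0, 1, 0, 0)ᵀ.
Then v_2 = N · v_3 = (0, 1, 1, -1, 0)ᵀ.
Then v_1 = N · v_2 = (0, 1, 2, -2, 0)ᵀ.

Sanity check: (A − (2)·I) v_1 = (0, 0, 0, 0, 0)ᵀ = 0. ✓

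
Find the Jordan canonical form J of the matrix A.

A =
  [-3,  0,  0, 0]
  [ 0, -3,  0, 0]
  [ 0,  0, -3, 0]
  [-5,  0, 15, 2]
J_1(-3) ⊕ J_1(-3) ⊕ J_1(-3) ⊕ J_1(2)

The characteristic polynomial is
  det(x·I − A) = x^4 + 7*x^3 + 9*x^2 - 27*x - 54 = (x - 2)*(x + 3)^3

Eigenvalues and multiplicities (the geometric multiplicity of λ is n − rank(A − λI), which equals the number of Jordan blocks for λ):
  λ = -3: algebraic multiplicity = 3, geometric multiplicity = 3
  λ = 2: algebraic multiplicity = 1, geometric multiplicity = 1

Determining the block sizes for each eigenvalue:
  λ = -3: gm = am = 3, so every block has size 1 → block sizes [1, 1, 1]
  λ = 2: one block (gm = 1), so the single block has size am = 1 → block sizes [1]

Assembling the blocks gives a Jordan form
J =
  [-3,  0,  0, 0]
  [ 0, -3,  0, 0]
  [ 0,  0, -3, 0]
  [ 0,  0,  0, 2]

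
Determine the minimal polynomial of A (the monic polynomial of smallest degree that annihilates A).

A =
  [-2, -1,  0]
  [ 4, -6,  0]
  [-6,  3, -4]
x^2 + 8*x + 16

The characteristic polynomial is χ_A(x) = (x + 4)^3, so the eigenvalues are known. The minimal polynomial is
  m_A(x) = Π_λ (x − λ)^{k_λ}
where k_λ is the size of the *largest* Jordan block for λ (equivalently, the smallest k with (A − λI)^k v = 0 for every generalised eigenvector v of λ).

  λ = -4: largest Jordan block has size 2, contributing (x + 4)^2

So m_A(x) = (x + 4)^2 = x^2 + 8*x + 16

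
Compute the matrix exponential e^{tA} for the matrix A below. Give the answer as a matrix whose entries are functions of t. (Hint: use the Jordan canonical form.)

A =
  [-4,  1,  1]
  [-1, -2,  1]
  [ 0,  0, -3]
e^{tA} =
  [-t*exp(-3*t) + exp(-3*t), t*exp(-3*t), t*exp(-3*t)]
  [-t*exp(-3*t), t*exp(-3*t) + exp(-3*t), t*exp(-3*t)]
  [0, 0, exp(-3*t)]

Strategy: write A = P · J · P⁻¹ where J is a Jordan canonical form, so e^{tA} = P · e^{tJ} · P⁻¹, and e^{tJ} can be computed block-by-block.

A has Jordan form
J =
  [-3,  1,  0]
  [ 0, -3,  0]
  [ 0,  0, -3]
(up to reordering of blocks).

Per-block formulas:
  For a 2×2 Jordan block J_2(-3): exp(t · J_2(-3)) = e^(-3t)·(I + t·N), where N is the 2×2 nilpotent shift.
  For a 1×1 block at λ = -3: exp(t · [-3]) = [e^(-3t)].

After assembling e^{tJ} and conjugating by P, we get:

e^{tA} =
  [-t*exp(-3*t) + exp(-3*t), t*exp(-3*t), t*exp(-3*t)]
  [-t*exp(-3*t), t*exp(-3*t) + exp(-3*t), t*exp(-3*t)]
  [0, 0, exp(-3*t)]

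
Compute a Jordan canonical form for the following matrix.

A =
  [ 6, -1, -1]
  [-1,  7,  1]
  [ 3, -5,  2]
J_3(5)

The characteristic polynomial is
  det(x·I − A) = x^3 - 15*x^2 + 75*x - 125 = (x - 5)^3

Eigenvalues and multiplicities (the geometric multiplicity of λ is n − rank(A − λI), which equals the number of Jordan blocks for λ):
  λ = 5: algebraic multiplicity = 3, geometric multiplicity = 1

Determining the block sizes for each eigenvalue:
  λ = 5: one block (gm = 1), so the single block has size am = 3 → block sizes [3]

Assembling the blocks gives a Jordan form
J =
  [5, 1, 0]
  [0, 5, 1]
  [0, 0, 5]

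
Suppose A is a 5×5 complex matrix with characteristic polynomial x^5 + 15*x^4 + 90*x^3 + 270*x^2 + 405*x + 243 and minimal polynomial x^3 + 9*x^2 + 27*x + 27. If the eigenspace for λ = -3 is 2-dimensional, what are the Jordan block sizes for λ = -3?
Block sizes for λ = -3: [3, 2]

Step 1 — from the characteristic polynomial, algebraic multiplicity of λ = -3 is 5. From dim ker(A − (-3)·I) = 2, there are exactly 2 Jordan blocks for λ = -3.
Step 2 — from the minimal polynomial, the factor (x + 3)^3 tells us the largest block for λ = -3 has size 3.
Step 3 — with total size 5, 2 blocks, and largest block 3, the block sizes (in nonincreasing order) are [3, 2].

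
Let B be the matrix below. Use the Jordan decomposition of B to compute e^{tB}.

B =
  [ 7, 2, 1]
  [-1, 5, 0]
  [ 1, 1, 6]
e^{tB} =
  [t*exp(6*t) + exp(6*t), t^2*exp(6*t)/2 + 2*t*exp(6*t), t^2*exp(6*t)/2 + t*exp(6*t)]
  [-t*exp(6*t), -t^2*exp(6*t)/2 - t*exp(6*t) + exp(6*t), -t^2*exp(6*t)/2]
  [t*exp(6*t), t^2*exp(6*t)/2 + t*exp(6*t), t^2*exp(6*t)/2 + exp(6*t)]

Strategy: write B = P · J · P⁻¹ where J is a Jordan canonical form, so e^{tB} = P · e^{tJ} · P⁻¹, and e^{tJ} can be computed block-by-block.

B has Jordan form
J =
  [6, 1, 0]
  [0, 6, 1]
  [0, 0, 6]
(up to reordering of blocks).

Per-block formulas:
  For a 3×3 Jordan block J_3(6): exp(t · J_3(6)) = e^(6t)·(I + t·N + (t^2/2)·N^2), where N is the 3×3 nilpotent shift.

After assembling e^{tJ} and conjugating by P, we get:

e^{tB} =
  [t*exp(6*t) + exp(6*t), t^2*exp(6*t)/2 + 2*t*exp(6*t), t^2*exp(6*t)/2 + t*exp(6*t)]
  [-t*exp(6*t), -t^2*exp(6*t)/2 - t*exp(6*t) + exp(6*t), -t^2*exp(6*t)/2]
  [t*exp(6*t), t^2*exp(6*t)/2 + t*exp(6*t), t^2*exp(6*t)/2 + exp(6*t)]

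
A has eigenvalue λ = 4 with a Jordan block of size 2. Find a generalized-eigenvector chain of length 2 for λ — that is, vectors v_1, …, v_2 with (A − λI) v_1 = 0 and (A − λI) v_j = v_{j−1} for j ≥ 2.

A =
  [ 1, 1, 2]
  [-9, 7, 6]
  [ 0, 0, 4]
A Jordan chain for λ = 4 of length 2:
v_1 = (-3, -9, 0)ᵀ
v_2 = (1, 0, 0)ᵀ

Let N = A − (4)·I. We want v_2 with N^2 v_2 = 0 but N^1 v_2 ≠ 0; then v_{j-1} := N · v_j for j = 2, …, 2.

Pick v_2 = (1, 0, 0)ᵀ.
Then v_1 = N · v_2 = (-3, -9, 0)ᵀ.

Sanity check: (A − (4)·I) v_1 = (0, 0, 0)ᵀ = 0. ✓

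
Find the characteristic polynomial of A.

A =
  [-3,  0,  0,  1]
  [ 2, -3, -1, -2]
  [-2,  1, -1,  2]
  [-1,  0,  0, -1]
x^4 + 8*x^3 + 24*x^2 + 32*x + 16

Expanding det(x·I − A) (e.g. by cofactor expansion or by noting that A is similar to its Jordan form J, which has the same characteristic polynomial as A) gives
  χ_A(x) = x^4 + 8*x^3 + 24*x^2 + 32*x + 16
which factors as (x + 2)^4. The eigenvalues (with algebraic multiplicities) are λ = -2 with multiplicity 4.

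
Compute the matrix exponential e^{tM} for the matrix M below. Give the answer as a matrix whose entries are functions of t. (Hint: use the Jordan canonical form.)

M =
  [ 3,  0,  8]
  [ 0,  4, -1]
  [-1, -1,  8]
e^{tM} =
  [-2*t^2*exp(5*t) - 2*t*exp(5*t) + exp(5*t), -4*t^2*exp(5*t), 4*t^2*exp(5*t) + 8*t*exp(5*t)]
  [t^2*exp(5*t)/2, t^2*exp(5*t) - t*exp(5*t) + exp(5*t), -t^2*exp(5*t) - t*exp(5*t)]
  [-t^2*exp(5*t)/2 - t*exp(5*t), -t^2*exp(5*t) - t*exp(5*t), t^2*exp(5*t) + 3*t*exp(5*t) + exp(5*t)]

Strategy: write M = P · J · P⁻¹ where J is a Jordan canonical form, so e^{tM} = P · e^{tJ} · P⁻¹, and e^{tJ} can be computed block-by-block.

M has Jordan form
J =
  [5, 1, 0]
  [0, 5, 1]
  [0, 0, 5]
(up to reordering of blocks).

Per-block formulas:
  For a 3×3 Jordan block J_3(5): exp(t · J_3(5)) = e^(5t)·(I + t·N + (t^2/2)·N^2), where N is the 3×3 nilpotent shift.

After assembling e^{tJ} and conjugating by P, we get:

e^{tM} =
  [-2*t^2*exp(5*t) - 2*t*exp(5*t) + exp(5*t), -4*t^2*exp(5*t), 4*t^2*exp(5*t) + 8*t*exp(5*t)]
  [t^2*exp(5*t)/2, t^2*exp(5*t) - t*exp(5*t) + exp(5*t), -t^2*exp(5*t) - t*exp(5*t)]
  [-t^2*exp(5*t)/2 - t*exp(5*t), -t^2*exp(5*t) - t*exp(5*t), t^2*exp(5*t) + 3*t*exp(5*t) + exp(5*t)]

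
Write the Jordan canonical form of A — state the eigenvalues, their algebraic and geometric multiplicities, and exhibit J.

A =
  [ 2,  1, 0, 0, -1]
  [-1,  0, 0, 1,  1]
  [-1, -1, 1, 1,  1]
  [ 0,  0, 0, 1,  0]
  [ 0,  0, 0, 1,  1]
J_2(1) ⊕ J_2(1) ⊕ J_1(1)

The characteristic polynomial is
  det(x·I − A) = x^5 - 5*x^4 + 10*x^3 - 10*x^2 + 5*x - 1 = (x - 1)^5

Eigenvalues and multiplicities (the geometric multiplicity of λ is n − rank(A − λI), which equals the number of Jordan blocks for λ):
  λ = 1: algebraic multiplicity = 5, geometric multiplicity = 3

Determining the block sizes for each eigenvalue:
  λ = 1: with am = 5 and gm = 3, the partition is not yet determined (e.g. several partitions of 5 into 3 parts exist). Let N = A − (1)·I. Computing rank(N^1) = 2, rank(N^2) = 0; the number of blocks of size ≥ j is rank(N^{j−1}) − rank(N^j), giving [3, 2]. So we have 2 block(s) of size 2, 1 block(s) of size 1 → block sizes [2, 2, 1]

Assembling the blocks gives a Jordan form
J =
  [1, 1, 0, 0, 0]
  [0, 1, 0, 0, 0]
  [0, 0, 1, 1, 0]
  [0, 0, 0, 1, 0]
  [0, 0, 0, 0, 1]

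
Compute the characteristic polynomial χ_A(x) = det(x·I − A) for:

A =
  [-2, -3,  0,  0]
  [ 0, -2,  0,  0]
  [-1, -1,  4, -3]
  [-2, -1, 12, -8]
x^4 + 8*x^3 + 24*x^2 + 32*x + 16

Expanding det(x·I − A) (e.g. by cofactor expansion or by noting that A is similar to its Jordan form J, which has the same characteristic polynomial as A) gives
  χ_A(x) = x^4 + 8*x^3 + 24*x^2 + 32*x + 16
which factors as (x + 2)^4. The eigenvalues (with algebraic multiplicities) are λ = -2 with multiplicity 4.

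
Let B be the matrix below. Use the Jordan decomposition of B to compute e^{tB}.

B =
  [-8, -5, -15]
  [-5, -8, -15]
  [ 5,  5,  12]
e^{tB} =
  [-exp(2*t) + 2*exp(-3*t), -exp(2*t) + exp(-3*t), -3*exp(2*t) + 3*exp(-3*t)]
  [-exp(2*t) + exp(-3*t), -exp(2*t) + 2*exp(-3*t), -3*exp(2*t) + 3*exp(-3*t)]
  [exp(2*t) - exp(-3*t), exp(2*t) - exp(-3*t), 3*exp(2*t) - 2*exp(-3*t)]

Strategy: write B = P · J · P⁻¹ where J is a Jordan canonical form, so e^{tB} = P · e^{tJ} · P⁻¹, and e^{tJ} can be computed block-by-block.

B has Jordan form
J =
  [-3,  0, 0]
  [ 0, -3, 0]
  [ 0,  0, 2]
(up to reordering of blocks).

Per-block formulas:
  For a 1×1 block at λ = -3: exp(t · [-3]) = [e^(-3t)].
  For a 1×1 block at λ = 2: exp(t · [2]) = [e^(2t)].

After assembling e^{tJ} and conjugating by P, we get:

e^{tB} =
  [-exp(2*t) + 2*exp(-3*t), -exp(2*t) + exp(-3*t), -3*exp(2*t) + 3*exp(-3*t)]
  [-exp(2*t) + exp(-3*t), -exp(2*t) + 2*exp(-3*t), -3*exp(2*t) + 3*exp(-3*t)]
  [exp(2*t) - exp(-3*t), exp(2*t) - exp(-3*t), 3*exp(2*t) - 2*exp(-3*t)]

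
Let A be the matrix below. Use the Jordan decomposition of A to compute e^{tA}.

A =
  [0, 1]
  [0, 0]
e^{tA} =
  [1, t]
  [0, 1]

Strategy: write A = P · J · P⁻¹ where J is a Jordan canonical form, so e^{tA} = P · e^{tJ} · P⁻¹, and e^{tJ} can be computed block-by-block.

A has Jordan form
J =
  [0, 1]
  [0, 0]
(up to reordering of blocks).

Per-block formulas:
  For a 2×2 Jordan block J_2(0): exp(t · J_2(0)) = e^(0t)·(I + t·N), where N is the 2×2 nilpotent shift.

After assembling e^{tJ} and conjugating by P, we get:

e^{tA} =
  [1, t]
  [0, 1]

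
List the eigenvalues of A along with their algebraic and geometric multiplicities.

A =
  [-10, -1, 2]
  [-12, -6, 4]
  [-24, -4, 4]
λ = -4: alg = 3, geom = 2

Step 1 — factor the characteristic polynomial to read off the algebraic multiplicities:
  χ_A(x) = (x + 4)^3

Step 2 — compute geometric multiplicities via the rank-nullity identity g(λ) = n − rank(A − λI):
  rank(A − (-4)·I) = 1, so dim ker(A − (-4)·I) = n − 1 = 2

Summary:
  λ = -4: algebraic multiplicity = 3, geometric multiplicity = 2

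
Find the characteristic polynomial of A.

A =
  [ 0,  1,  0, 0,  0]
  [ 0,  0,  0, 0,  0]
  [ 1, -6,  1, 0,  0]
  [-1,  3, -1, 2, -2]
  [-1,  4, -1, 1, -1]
x^5 - 2*x^4 + x^3

Expanding det(x·I − A) (e.g. by cofactor expansion or by noting that A is similar to its Jordan form J, which has the same characteristic polynomial as A) gives
  χ_A(x) = x^5 - 2*x^4 + x^3
which factors as x^3*(x - 1)^2. The eigenvalues (with algebraic multiplicities) are λ = 0 with multiplicity 3, λ = 1 with multiplicity 2.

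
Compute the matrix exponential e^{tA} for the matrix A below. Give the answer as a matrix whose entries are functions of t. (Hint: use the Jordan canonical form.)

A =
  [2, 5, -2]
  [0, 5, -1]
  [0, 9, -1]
e^{tA} =
  [exp(2*t), -3*t^2*exp(2*t)/2 + 5*t*exp(2*t), t^2*exp(2*t)/2 - 2*t*exp(2*t)]
  [0, 3*t*exp(2*t) + exp(2*t), -t*exp(2*t)]
  [0, 9*t*exp(2*t), -3*t*exp(2*t) + exp(2*t)]

Strategy: write A = P · J · P⁻¹ where J is a Jordan canonical form, so e^{tA} = P · e^{tJ} · P⁻¹, and e^{tJ} can be computed block-by-block.

A has Jordan form
J =
  [2, 1, 0]
  [0, 2, 1]
  [0, 0, 2]
(up to reordering of blocks).

Per-block formulas:
  For a 3×3 Jordan block J_3(2): exp(t · J_3(2)) = e^(2t)·(I + t·N + (t^2/2)·N^2), where N is the 3×3 nilpotent shift.

After assembling e^{tJ} and conjugating by P, we get:

e^{tA} =
  [exp(2*t), -3*t^2*exp(2*t)/2 + 5*t*exp(2*t), t^2*exp(2*t)/2 - 2*t*exp(2*t)]
  [0, 3*t*exp(2*t) + exp(2*t), -t*exp(2*t)]
  [0, 9*t*exp(2*t), -3*t*exp(2*t) + exp(2*t)]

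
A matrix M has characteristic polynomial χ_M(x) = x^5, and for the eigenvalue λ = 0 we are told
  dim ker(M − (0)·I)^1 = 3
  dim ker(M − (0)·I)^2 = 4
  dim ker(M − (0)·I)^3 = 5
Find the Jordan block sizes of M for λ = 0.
Block sizes for λ = 0: [3, 1, 1]

From the dimensions of kernels of powers, the number of Jordan blocks of size at least j is d_j − d_{j−1} where d_j = dim ker(N^j) (with d_0 = 0). Computing the differences gives [3, 1, 1].
The number of blocks of size exactly k is (#blocks of size ≥ k) − (#blocks of size ≥ k + 1), so the partition is: 2 block(s) of size 1, 1 block(s) of size 3.
In nonincreasing order the block sizes are [3, 1, 1].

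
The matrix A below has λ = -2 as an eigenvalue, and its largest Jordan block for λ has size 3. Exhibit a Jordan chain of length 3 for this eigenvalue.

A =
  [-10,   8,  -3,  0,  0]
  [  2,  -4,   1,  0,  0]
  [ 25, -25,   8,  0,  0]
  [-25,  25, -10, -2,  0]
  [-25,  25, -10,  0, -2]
A Jordan chain for λ = -2 of length 3:
v_1 = (5, 5, 0, 0, 0)ᵀ
v_2 = (-8, 2, 25, -25, -25)ᵀ
v_3 = (1, 0, 0, 0, 0)ᵀ

Let N = A − (-2)·I. We want v_3 with N^3 v_3 = 0 but N^2 v_3 ≠ 0; then v_{j-1} := N · v_j for j = 3, …, 2.

Pick v_3 = (1, 0, 0, 0, 0)ᵀ.
Then v_2 = N · v_3 = (-8, 2, 25, -25, -25)ᵀ.
Then v_1 = N · v_2 = (5, 5, 0, 0, 0)ᵀ.

Sanity check: (A − (-2)·I) v_1 = (0, 0, 0, 0, 0)ᵀ = 0. ✓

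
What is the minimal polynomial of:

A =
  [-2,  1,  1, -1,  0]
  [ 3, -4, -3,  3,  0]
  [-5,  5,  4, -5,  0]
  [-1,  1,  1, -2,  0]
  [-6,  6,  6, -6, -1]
x^2 + 2*x + 1

The characteristic polynomial is χ_A(x) = (x + 1)^5, so the eigenvalues are known. The minimal polynomial is
  m_A(x) = Π_λ (x − λ)^{k_λ}
where k_λ is the size of the *largest* Jordan block for λ (equivalently, the smallest k with (A − λI)^k v = 0 for every generalised eigenvector v of λ).

  λ = -1: largest Jordan block has size 2, contributing (x + 1)^2

So m_A(x) = (x + 1)^2 = x^2 + 2*x + 1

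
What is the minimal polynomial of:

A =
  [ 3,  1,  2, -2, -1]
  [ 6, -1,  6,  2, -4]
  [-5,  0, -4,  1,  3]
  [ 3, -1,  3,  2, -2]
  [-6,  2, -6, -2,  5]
x^2 - 2*x + 1

The characteristic polynomial is χ_A(x) = (x - 1)^5, so the eigenvalues are known. The minimal polynomial is
  m_A(x) = Π_λ (x − λ)^{k_λ}
where k_λ is the size of the *largest* Jordan block for λ (equivalently, the smallest k with (A − λI)^k v = 0 for every generalised eigenvector v of λ).

  λ = 1: largest Jordan block has size 2, contributing (x − 1)^2

So m_A(x) = (x - 1)^2 = x^2 - 2*x + 1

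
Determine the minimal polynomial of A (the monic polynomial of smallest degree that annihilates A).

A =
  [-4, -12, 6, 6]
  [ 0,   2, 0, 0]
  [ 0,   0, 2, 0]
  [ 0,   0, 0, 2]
x^2 + 2*x - 8

The characteristic polynomial is χ_A(x) = (x - 2)^3*(x + 4), so the eigenvalues are known. The minimal polynomial is
  m_A(x) = Π_λ (x − λ)^{k_λ}
where k_λ is the size of the *largest* Jordan block for λ (equivalently, the smallest k with (A − λI)^k v = 0 for every generalised eigenvector v of λ).

  λ = -4: largest Jordan block has size 1, contributing (x + 4)
  λ = 2: largest Jordan block has size 1, contributing (x − 2)

So m_A(x) = (x - 2)*(x + 4) = x^2 + 2*x - 8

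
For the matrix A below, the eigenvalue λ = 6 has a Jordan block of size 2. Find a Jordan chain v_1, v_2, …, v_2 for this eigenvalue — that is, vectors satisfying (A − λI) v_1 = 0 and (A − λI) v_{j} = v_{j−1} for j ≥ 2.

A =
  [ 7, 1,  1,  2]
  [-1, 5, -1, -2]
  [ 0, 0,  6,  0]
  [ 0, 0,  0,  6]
A Jordan chain for λ = 6 of length 2:
v_1 = (1, -1, 0, 0)ᵀ
v_2 = (1, 0, 0, 0)ᵀ

Let N = A − (6)·I. We want v_2 with N^2 v_2 = 0 but N^1 v_2 ≠ 0; then v_{j-1} := N · v_j for j = 2, …, 2.

Pick v_2 = (1, 0, 0, 0)ᵀ.
Then v_1 = N · v_2 = (1, -1, 0, 0)ᵀ.

Sanity check: (A − (6)·I) v_1 = (0, 0, 0, 0)ᵀ = 0. ✓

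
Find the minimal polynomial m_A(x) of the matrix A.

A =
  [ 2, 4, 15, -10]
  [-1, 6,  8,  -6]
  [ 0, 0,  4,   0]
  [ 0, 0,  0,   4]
x^3 - 12*x^2 + 48*x - 64

The characteristic polynomial is χ_A(x) = (x - 4)^4, so the eigenvalues are known. The minimal polynomial is
  m_A(x) = Π_λ (x − λ)^{k_λ}
where k_λ is the size of the *largest* Jordan block for λ (equivalently, the smallest k with (A − λI)^k v = 0 for every generalised eigenvector v of λ).

  λ = 4: largest Jordan block has size 3, contributing (x − 4)^3

So m_A(x) = (x - 4)^3 = x^3 - 12*x^2 + 48*x - 64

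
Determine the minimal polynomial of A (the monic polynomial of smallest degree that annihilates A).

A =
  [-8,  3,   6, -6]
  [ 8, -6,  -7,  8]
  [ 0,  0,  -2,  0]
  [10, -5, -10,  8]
x^3 + 6*x^2 + 12*x + 8

The characteristic polynomial is χ_A(x) = (x + 2)^4, so the eigenvalues are known. The minimal polynomial is
  m_A(x) = Π_λ (x − λ)^{k_λ}
where k_λ is the size of the *largest* Jordan block for λ (equivalently, the smallest k with (A − λI)^k v = 0 for every generalised eigenvector v of λ).

  λ = -2: largest Jordan block has size 3, contributing (x + 2)^3

So m_A(x) = (x + 2)^3 = x^3 + 6*x^2 + 12*x + 8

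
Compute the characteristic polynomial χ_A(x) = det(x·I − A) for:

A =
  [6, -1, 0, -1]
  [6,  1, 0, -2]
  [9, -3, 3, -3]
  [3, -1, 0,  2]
x^4 - 12*x^3 + 54*x^2 - 108*x + 81

Expanding det(x·I − A) (e.g. by cofactor expansion or by noting that A is similar to its Jordan form J, which has the same characteristic polynomial as A) gives
  χ_A(x) = x^4 - 12*x^3 + 54*x^2 - 108*x + 81
which factors as (x - 3)^4. The eigenvalues (with algebraic multiplicities) are λ = 3 with multiplicity 4.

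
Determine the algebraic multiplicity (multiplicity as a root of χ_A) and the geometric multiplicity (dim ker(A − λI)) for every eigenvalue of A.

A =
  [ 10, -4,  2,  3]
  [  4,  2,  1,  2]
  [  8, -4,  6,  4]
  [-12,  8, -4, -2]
λ = 4: alg = 4, geom = 2

Step 1 — factor the characteristic polynomial to read off the algebraic multiplicities:
  χ_A(x) = (x - 4)^4

Step 2 — compute geometric multiplicities via the rank-nullity identity g(λ) = n − rank(A − λI):
  rank(A − (4)·I) = 2, so dim ker(A − (4)·I) = n − 2 = 2

Summary:
  λ = 4: algebraic multiplicity = 4, geometric multiplicity = 2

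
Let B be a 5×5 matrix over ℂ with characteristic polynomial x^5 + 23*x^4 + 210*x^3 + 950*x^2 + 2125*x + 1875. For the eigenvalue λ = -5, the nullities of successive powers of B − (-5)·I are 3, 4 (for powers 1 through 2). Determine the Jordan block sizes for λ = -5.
Block sizes for λ = -5: [2, 1, 1]

From the dimensions of kernels of powers, the number of Jordan blocks of size at least j is d_j − d_{j−1} where d_j = dim ker(N^j) (with d_0 = 0). Computing the differences gives [3, 1].
The number of blocks of size exactly k is (#blocks of size ≥ k) − (#blocks of size ≥ k + 1), so the partition is: 2 block(s) of size 1, 1 block(s) of size 2.
In nonincreasing order the block sizes are [2, 1, 1].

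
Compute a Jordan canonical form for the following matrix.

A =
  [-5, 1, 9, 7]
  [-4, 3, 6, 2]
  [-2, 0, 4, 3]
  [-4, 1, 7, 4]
J_3(1) ⊕ J_1(3)

The characteristic polynomial is
  det(x·I − A) = x^4 - 6*x^3 + 12*x^2 - 10*x + 3 = (x - 3)*(x - 1)^3

Eigenvalues and multiplicities (the geometric multiplicity of λ is n − rank(A − λI), which equals the number of Jordan blocks for λ):
  λ = 1: algebraic multiplicity = 3, geometric multiplicity = 1
  λ = 3: algebraic multiplicity = 1, geometric multiplicity = 1

Determining the block sizes for each eigenvalue:
  λ = 1: one block (gm = 1), so the single block has size am = 3 → block sizes [3]
  λ = 3: one block (gm = 1), so the single block has size am = 1 → block sizes [1]

Assembling the blocks gives a Jordan form
J =
  [1, 1, 0, 0]
  [0, 1, 1, 0]
  [0, 0, 1, 0]
  [0, 0, 0, 3]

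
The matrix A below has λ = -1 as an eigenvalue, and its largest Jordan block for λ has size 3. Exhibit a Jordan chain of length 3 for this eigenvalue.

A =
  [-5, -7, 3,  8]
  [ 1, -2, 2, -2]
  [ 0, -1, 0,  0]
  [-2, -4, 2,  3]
A Jordan chain for λ = -1 of length 3:
v_1 = (-7, -1, -1, -4)ᵀ
v_2 = (-4, 1, 0, -2)ᵀ
v_3 = (1, 0, 0, 0)ᵀ

Let N = A − (-1)·I. We want v_3 with N^3 v_3 = 0 but N^2 v_3 ≠ 0; then v_{j-1} := N · v_j for j = 3, …, 2.

Pick v_3 = (1, 0, 0, 0)ᵀ.
Then v_2 = N · v_3 = (-4, 1, 0, -2)ᵀ.
Then v_1 = N · v_2 = (-7, -1, -1, -4)ᵀ.

Sanity check: (A − (-1)·I) v_1 = (0, 0, 0, 0)ᵀ = 0. ✓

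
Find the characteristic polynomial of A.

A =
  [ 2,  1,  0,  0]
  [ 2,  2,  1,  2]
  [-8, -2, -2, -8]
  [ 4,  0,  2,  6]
x^4 - 8*x^3 + 24*x^2 - 32*x + 16

Expanding det(x·I − A) (e.g. by cofactor expansion or by noting that A is similar to its Jordan form J, which has the same characteristic polynomial as A) gives
  χ_A(x) = x^4 - 8*x^3 + 24*x^2 - 32*x + 16
which factors as (x - 2)^4. The eigenvalues (with algebraic multiplicities) are λ = 2 with multiplicity 4.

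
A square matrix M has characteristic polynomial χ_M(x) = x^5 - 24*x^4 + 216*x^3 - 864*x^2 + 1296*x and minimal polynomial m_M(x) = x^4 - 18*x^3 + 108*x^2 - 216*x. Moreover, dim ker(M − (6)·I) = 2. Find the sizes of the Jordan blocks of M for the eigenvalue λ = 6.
Block sizes for λ = 6: [3, 1]

Step 1 — from the characteristic polynomial, algebraic multiplicity of λ = 6 is 4. From dim ker(M − (6)·I) = 2, there are exactly 2 Jordan blocks for λ = 6.
Step 2 — from the minimal polynomial, the factor (x − 6)^3 tells us the largest block for λ = 6 has size 3.
Step 3 — with total size 4, 2 blocks, and largest block 3, the block sizes (in nonincreasing order) are [3, 1].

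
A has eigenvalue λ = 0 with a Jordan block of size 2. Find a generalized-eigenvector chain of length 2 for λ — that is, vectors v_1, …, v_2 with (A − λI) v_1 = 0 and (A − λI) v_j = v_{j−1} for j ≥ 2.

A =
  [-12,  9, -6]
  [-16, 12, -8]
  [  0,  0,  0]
A Jordan chain for λ = 0 of length 2:
v_1 = (-12, -16, 0)ᵀ
v_2 = (1, 0, 0)ᵀ

Let N = A − (0)·I. We want v_2 with N^2 v_2 = 0 but N^1 v_2 ≠ 0; then v_{j-1} := N · v_j for j = 2, …, 2.

Pick v_2 = (1, 0, 0)ᵀ.
Then v_1 = N · v_2 = (-12, -16, 0)ᵀ.

Sanity check: (A − (0)·I) v_1 = (0, 0, 0)ᵀ = 0. ✓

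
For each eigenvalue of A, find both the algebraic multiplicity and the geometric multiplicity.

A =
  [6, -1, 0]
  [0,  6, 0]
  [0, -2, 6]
λ = 6: alg = 3, geom = 2

Step 1 — factor the characteristic polynomial to read off the algebraic multiplicities:
  χ_A(x) = (x - 6)^3

Step 2 — compute geometric multiplicities via the rank-nullity identity g(λ) = n − rank(A − λI):
  rank(A − (6)·I) = 1, so dim ker(A − (6)·I) = n − 1 = 2

Summary:
  λ = 6: algebraic multiplicity = 3, geometric multiplicity = 2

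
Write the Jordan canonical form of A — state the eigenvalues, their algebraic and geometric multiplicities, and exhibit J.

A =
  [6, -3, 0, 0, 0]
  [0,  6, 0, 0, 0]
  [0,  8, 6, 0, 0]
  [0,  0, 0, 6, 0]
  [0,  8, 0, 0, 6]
J_2(6) ⊕ J_1(6) ⊕ J_1(6) ⊕ J_1(6)

The characteristic polynomial is
  det(x·I − A) = x^5 - 30*x^4 + 360*x^3 - 2160*x^2 + 6480*x - 7776 = (x - 6)^5

Eigenvalues and multiplicities (the geometric multiplicity of λ is n − rank(A − λI), which equals the number of Jordan blocks for λ):
  λ = 6: algebraic multiplicity = 5, geometric multiplicity = 4

Determining the block sizes for each eigenvalue:
  λ = 6: 4 blocks summing to 5 forces exactly one block of size 2 and the rest size 1 → block sizes [2, 1, 1, 1]

Assembling the blocks gives a Jordan form
J =
  [6, 1, 0, 0, 0]
  [0, 6, 0, 0, 0]
  [0, 0, 6, 0, 0]
  [0, 0, 0, 6, 0]
  [0, 0, 0, 0, 6]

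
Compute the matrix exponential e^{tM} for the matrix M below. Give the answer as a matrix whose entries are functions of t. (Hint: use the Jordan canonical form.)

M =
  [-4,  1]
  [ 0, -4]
e^{tM} =
  [exp(-4*t), t*exp(-4*t)]
  [0, exp(-4*t)]

Strategy: write M = P · J · P⁻¹ where J is a Jordan canonical form, so e^{tM} = P · e^{tJ} · P⁻¹, and e^{tJ} can be computed block-by-block.

M has Jordan form
J =
  [-4,  1]
  [ 0, -4]
(up to reordering of blocks).

Per-block formulas:
  For a 2×2 Jordan block J_2(-4): exp(t · J_2(-4)) = e^(-4t)·(I + t·N), where N is the 2×2 nilpotent shift.

After assembling e^{tJ} and conjugating by P, we get:

e^{tM} =
  [exp(-4*t), t*exp(-4*t)]
  [0, exp(-4*t)]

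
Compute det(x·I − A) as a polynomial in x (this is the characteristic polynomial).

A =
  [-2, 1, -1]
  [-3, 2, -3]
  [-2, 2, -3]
x^3 + 3*x^2 + 3*x + 1

Expanding det(x·I − A) (e.g. by cofactor expansion or by noting that A is similar to its Jordan form J, which has the same characteristic polynomial as A) gives
  χ_A(x) = x^3 + 3*x^2 + 3*x + 1
which factors as (x + 1)^3. The eigenvalues (with algebraic multiplicities) are λ = -1 with multiplicity 3.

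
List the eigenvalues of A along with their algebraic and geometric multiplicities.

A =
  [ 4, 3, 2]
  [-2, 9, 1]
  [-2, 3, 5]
λ = 6: alg = 3, geom = 1

Step 1 — factor the characteristic polynomial to read off the algebraic multiplicities:
  χ_A(x) = (x - 6)^3

Step 2 — compute geometric multiplicities via the rank-nullity identity g(λ) = n − rank(A − λI):
  rank(A − (6)·I) = 2, so dim ker(A − (6)·I) = n − 2 = 1

Summary:
  λ = 6: algebraic multiplicity = 3, geometric multiplicity = 1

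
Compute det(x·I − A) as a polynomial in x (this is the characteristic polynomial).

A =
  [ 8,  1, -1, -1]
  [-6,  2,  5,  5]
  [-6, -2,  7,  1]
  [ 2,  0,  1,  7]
x^4 - 24*x^3 + 216*x^2 - 864*x + 1296

Expanding det(x·I − A) (e.g. by cofactor expansion or by noting that A is similar to its Jordan form J, which has the same characteristic polynomial as A) gives
  χ_A(x) = x^4 - 24*x^3 + 216*x^2 - 864*x + 1296
which factors as (x - 6)^4. The eigenvalues (with algebraic multiplicities) are λ = 6 with multiplicity 4.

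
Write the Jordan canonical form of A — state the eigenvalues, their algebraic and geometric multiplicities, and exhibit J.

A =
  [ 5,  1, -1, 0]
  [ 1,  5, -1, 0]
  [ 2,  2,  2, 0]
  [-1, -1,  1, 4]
J_2(4) ⊕ J_1(4) ⊕ J_1(4)

The characteristic polynomial is
  det(x·I − A) = x^4 - 16*x^3 + 96*x^2 - 256*x + 256 = (x - 4)^4

Eigenvalues and multiplicities (the geometric multiplicity of λ is n − rank(A − λI), which equals the number of Jordan blocks for λ):
  λ = 4: algebraic multiplicity = 4, geometric multiplicity = 3

Determining the block sizes for each eigenvalue:
  λ = 4: 3 blocks summing to 4 forces exactly one block of size 2 and the rest size 1 → block sizes [2, 1, 1]

Assembling the blocks gives a Jordan form
J =
  [4, 1, 0, 0]
  [0, 4, 0, 0]
  [0, 0, 4, 0]
  [0, 0, 0, 4]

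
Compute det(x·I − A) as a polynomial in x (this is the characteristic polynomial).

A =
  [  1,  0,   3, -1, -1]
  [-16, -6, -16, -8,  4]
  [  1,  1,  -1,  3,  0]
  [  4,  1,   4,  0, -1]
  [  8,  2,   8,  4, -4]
x^5 + 10*x^4 + 40*x^3 + 80*x^2 + 80*x + 32

Expanding det(x·I − A) (e.g. by cofactor expansion or by noting that A is similar to its Jordan form J, which has the same characteristic polynomial as A) gives
  χ_A(x) = x^5 + 10*x^4 + 40*x^3 + 80*x^2 + 80*x + 32
which factors as (x + 2)^5. The eigenvalues (with algebraic multiplicities) are λ = -2 with multiplicity 5.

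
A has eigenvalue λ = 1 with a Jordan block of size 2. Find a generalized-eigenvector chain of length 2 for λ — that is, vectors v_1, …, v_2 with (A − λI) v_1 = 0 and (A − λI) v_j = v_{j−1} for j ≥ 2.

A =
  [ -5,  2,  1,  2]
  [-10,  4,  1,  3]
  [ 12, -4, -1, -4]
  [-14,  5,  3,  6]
A Jordan chain for λ = 1 of length 2:
v_1 = (-6, -10, 12, -14)ᵀ
v_2 = (1, 0, 0, 0)ᵀ

Let N = A − (1)·I. We want v_2 with N^2 v_2 = 0 but N^1 v_2 ≠ 0; then v_{j-1} := N · v_j for j = 2, …, 2.

Pick v_2 = (1, 0, 0, 0)ᵀ.
Then v_1 = N · v_2 = (-6, -10, 12, -14)ᵀ.

Sanity check: (A − (1)·I) v_1 = (0, 0, 0, 0)ᵀ = 0. ✓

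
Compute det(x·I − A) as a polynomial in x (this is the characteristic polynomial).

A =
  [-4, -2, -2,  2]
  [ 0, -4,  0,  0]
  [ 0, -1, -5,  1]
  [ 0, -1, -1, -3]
x^4 + 16*x^3 + 96*x^2 + 256*x + 256

Expanding det(x·I − A) (e.g. by cofactor expansion or by noting that A is similar to its Jordan form J, which has the same characteristic polynomial as A) gives
  χ_A(x) = x^4 + 16*x^3 + 96*x^2 + 256*x + 256
which factors as (x + 4)^4. The eigenvalues (with algebraic multiplicities) are λ = -4 with multiplicity 4.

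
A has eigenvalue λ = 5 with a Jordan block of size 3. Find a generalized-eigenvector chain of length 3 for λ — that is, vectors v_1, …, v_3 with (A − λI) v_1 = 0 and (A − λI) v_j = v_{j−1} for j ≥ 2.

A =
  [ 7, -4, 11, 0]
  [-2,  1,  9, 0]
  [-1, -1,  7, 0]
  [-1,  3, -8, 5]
A Jordan chain for λ = 5 of length 3:
v_1 = (1, -5, -2, 0)ᵀ
v_2 = (2, -2, -1, -1)ᵀ
v_3 = (1, 0, 0, 0)ᵀ

Let N = A − (5)·I. We want v_3 with N^3 v_3 = 0 but N^2 v_3 ≠ 0; then v_{j-1} := N · v_j for j = 3, …, 2.

Pick v_3 = (1, 0, 0, 0)ᵀ.
Then v_2 = N · v_3 = (2, -2, -1, -1)ᵀ.
Then v_1 = N · v_2 = (1, -5, -2, 0)ᵀ.

Sanity check: (A − (5)·I) v_1 = (0, 0, 0, 0)ᵀ = 0. ✓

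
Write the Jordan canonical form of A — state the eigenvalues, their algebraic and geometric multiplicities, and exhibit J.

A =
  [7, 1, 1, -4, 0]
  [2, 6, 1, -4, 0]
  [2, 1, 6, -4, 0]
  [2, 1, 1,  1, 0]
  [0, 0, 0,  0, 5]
J_2(5) ⊕ J_1(5) ⊕ J_1(5) ⊕ J_1(5)

The characteristic polynomial is
  det(x·I − A) = x^5 - 25*x^4 + 250*x^3 - 1250*x^2 + 3125*x - 3125 = (x - 5)^5

Eigenvalues and multiplicities (the geometric multiplicity of λ is n − rank(A − λI), which equals the number of Jordan blocks for λ):
  λ = 5: algebraic multiplicity = 5, geometric multiplicity = 4

Determining the block sizes for each eigenvalue:
  λ = 5: 4 blocks summing to 5 forces exactly one block of size 2 and the rest size 1 → block sizes [2, 1, 1, 1]

Assembling the blocks gives a Jordan form
J =
  [5, 1, 0, 0, 0]
  [0, 5, 0, 0, 0]
  [0, 0, 5, 0, 0]
  [0, 0, 0, 5, 0]
  [0, 0, 0, 0, 5]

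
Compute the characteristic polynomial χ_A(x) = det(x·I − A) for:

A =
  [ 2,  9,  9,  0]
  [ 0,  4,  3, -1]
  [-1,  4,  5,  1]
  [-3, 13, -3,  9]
x^4 - 20*x^3 + 150*x^2 - 500*x + 625

Expanding det(x·I − A) (e.g. by cofactor expansion or by noting that A is similar to its Jordan form J, which has the same characteristic polynomial as A) gives
  χ_A(x) = x^4 - 20*x^3 + 150*x^2 - 500*x + 625
which factors as (x - 5)^4. The eigenvalues (with algebraic multiplicities) are λ = 5 with multiplicity 4.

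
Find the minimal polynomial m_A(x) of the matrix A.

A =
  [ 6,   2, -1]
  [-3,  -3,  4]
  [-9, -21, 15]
x^3 - 18*x^2 + 108*x - 216

The characteristic polynomial is χ_A(x) = (x - 6)^3, so the eigenvalues are known. The minimal polynomial is
  m_A(x) = Π_λ (x − λ)^{k_λ}
where k_λ is the size of the *largest* Jordan block for λ (equivalently, the smallest k with (A − λI)^k v = 0 for every generalised eigenvector v of λ).

  λ = 6: largest Jordan block has size 3, contributing (x − 6)^3

So m_A(x) = (x - 6)^3 = x^3 - 18*x^2 + 108*x - 216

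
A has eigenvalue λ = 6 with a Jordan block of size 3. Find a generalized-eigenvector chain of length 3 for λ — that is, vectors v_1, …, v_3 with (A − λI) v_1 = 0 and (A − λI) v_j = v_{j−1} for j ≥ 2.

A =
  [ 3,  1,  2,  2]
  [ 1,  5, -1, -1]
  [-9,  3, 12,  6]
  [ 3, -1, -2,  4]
A Jordan chain for λ = 6 of length 3:
v_1 = (-2, 2, -6, 2)ᵀ
v_2 = (-3, 1, -9, 3)ᵀ
v_3 = (1, 0, 0, 0)ᵀ

Let N = A − (6)·I. We want v_3 with N^3 v_3 = 0 but N^2 v_3 ≠ 0; then v_{j-1} := N · v_j for j = 3, …, 2.

Pick v_3 = (1, 0, 0, 0)ᵀ.
Then v_2 = N · v_3 = (-3, 1, -9, 3)ᵀ.
Then v_1 = N · v_2 = (-2, 2, -6, 2)ᵀ.

Sanity check: (A − (6)·I) v_1 = (0, 0, 0, 0)ᵀ = 0. ✓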